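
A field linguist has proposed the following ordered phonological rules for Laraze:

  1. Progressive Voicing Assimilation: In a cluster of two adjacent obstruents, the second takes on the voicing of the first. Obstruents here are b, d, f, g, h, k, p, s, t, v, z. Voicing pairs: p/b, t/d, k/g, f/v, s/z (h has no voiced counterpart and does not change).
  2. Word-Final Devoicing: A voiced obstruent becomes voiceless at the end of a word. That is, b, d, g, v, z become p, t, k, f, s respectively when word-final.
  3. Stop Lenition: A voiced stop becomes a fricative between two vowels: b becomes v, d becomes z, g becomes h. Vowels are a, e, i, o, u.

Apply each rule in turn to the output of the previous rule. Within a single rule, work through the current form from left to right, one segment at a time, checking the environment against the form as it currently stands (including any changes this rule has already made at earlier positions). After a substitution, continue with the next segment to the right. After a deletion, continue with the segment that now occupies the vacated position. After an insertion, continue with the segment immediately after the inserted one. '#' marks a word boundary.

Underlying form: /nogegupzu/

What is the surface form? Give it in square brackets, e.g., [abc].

[nohehupsu]

1 Progressive Voicing Assimilation: [nogegupzu] → [nogegupsu]
2 Word-Final Devoicing: no change — [nogegupsu]
3 Stop Lenition: [nogegupsu] → [nohehupsu]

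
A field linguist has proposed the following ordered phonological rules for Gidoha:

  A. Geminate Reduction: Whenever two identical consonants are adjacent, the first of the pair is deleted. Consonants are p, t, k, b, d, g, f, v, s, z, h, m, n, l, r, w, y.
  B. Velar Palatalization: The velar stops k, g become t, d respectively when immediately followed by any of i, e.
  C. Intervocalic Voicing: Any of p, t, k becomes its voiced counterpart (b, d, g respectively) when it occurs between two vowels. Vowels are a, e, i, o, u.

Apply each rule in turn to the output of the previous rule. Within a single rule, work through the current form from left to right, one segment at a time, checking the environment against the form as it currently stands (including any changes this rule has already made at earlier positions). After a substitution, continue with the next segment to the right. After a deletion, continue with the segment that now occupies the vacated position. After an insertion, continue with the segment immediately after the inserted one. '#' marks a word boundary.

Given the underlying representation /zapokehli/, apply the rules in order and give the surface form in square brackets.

[zabodehli]

A Geminate Reduction: no change — [zapokehli]
B Velar Palatalization: [zapokehli] → [zapotehli]
C Intervocalic Voicing: [zapotehli] → [zabodehli]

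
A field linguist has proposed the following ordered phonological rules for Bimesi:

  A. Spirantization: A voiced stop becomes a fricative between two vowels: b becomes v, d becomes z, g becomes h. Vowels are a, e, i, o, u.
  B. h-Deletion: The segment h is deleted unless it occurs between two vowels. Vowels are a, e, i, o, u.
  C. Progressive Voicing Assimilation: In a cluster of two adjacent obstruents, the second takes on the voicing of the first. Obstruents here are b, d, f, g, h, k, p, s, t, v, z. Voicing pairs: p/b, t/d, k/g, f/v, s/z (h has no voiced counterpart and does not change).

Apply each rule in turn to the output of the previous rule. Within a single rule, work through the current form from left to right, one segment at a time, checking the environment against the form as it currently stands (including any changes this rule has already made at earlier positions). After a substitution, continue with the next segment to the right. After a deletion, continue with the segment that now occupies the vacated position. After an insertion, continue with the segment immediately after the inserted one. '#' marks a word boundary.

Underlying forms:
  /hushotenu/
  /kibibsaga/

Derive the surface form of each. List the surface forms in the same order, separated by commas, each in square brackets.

/hushotenu/:
  A Spirantization: no change — [hushotenu]
  B h-Deletion: [hushotenu] → [usotenu]
  C Progressive Voicing Assimilation: no change — [usotenu]
/kibibsaga/:
  A Spirantization: [kibibsaga] → [kivibsaha]
  B h-Deletion: no change — [kivibsaha]
  C Progressive Voicing Assimilation: [kivibsaha] → [kivibzaha]

[usotenu], [kivibzaha]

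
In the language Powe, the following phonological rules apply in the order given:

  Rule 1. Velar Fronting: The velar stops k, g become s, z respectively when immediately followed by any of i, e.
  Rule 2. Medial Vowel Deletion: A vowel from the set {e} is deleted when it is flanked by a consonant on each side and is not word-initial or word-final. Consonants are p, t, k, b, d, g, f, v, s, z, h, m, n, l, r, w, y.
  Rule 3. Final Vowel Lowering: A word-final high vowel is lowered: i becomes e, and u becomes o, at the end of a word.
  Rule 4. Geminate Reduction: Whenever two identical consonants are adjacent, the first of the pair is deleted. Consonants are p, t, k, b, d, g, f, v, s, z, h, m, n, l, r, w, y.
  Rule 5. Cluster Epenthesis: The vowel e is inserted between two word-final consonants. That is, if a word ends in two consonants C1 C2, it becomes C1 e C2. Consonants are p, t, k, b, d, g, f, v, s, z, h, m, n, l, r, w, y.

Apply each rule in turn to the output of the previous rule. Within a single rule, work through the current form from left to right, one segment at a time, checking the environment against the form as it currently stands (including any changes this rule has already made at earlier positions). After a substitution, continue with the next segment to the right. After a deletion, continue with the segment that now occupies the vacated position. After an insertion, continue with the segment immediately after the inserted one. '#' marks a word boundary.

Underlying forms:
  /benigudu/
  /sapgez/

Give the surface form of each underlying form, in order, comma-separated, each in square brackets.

/benigudu/:
  Rule 1 Velar Fronting: no change — [benigudu]
  Rule 2 Medial Vowel Deletion: [benigudu] → [bnigudu]
  Rule 3 Final Vowel Lowering: [bnigudu] → [bnigudo]
  Rule 4 Geminate Reduction: no change — [bnigudo]
  Rule 5 Cluster Epenthesis: no change — [bnigudo]
/sapgez/:
  Rule 1 Velar Fronting: [sapgez] → [sapzez]
  Rule 2 Medial Vowel Deletion: [sapzez] → [sapzz]
  Rule 3 Final Vowel Lowering: no change — [sapzz]
  Rule 4 Geminate Reduction: [sapzz] → [sapz]
  Rule 5 Cluster Epenthesis: [sapz] → [sapez]

[bnigudo], [sapez]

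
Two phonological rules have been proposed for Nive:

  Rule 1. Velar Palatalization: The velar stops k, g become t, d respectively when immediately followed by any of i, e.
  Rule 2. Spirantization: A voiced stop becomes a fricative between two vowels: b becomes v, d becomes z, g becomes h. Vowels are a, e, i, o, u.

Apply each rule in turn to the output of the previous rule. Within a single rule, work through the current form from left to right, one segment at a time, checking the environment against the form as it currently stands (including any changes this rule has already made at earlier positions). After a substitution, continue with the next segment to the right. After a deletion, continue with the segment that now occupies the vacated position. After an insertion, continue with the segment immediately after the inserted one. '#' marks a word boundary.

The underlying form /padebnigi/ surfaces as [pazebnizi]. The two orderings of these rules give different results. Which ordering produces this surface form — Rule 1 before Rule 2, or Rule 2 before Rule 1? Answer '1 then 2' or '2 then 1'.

Order 1 then 2:
  1 Velar Palatalization: [padebnigi] → [padebnidi]
  2 Spirantization: [padebnidi] → [pazebnizi]
  result: [pazebnizi]
Order 2 then 1:
  2 Spirantization: [padebnigi] → [pazebnihi]
  1 Velar Palatalization: no change — [pazebnihi]
  result: [pazebnihi]

1 then 2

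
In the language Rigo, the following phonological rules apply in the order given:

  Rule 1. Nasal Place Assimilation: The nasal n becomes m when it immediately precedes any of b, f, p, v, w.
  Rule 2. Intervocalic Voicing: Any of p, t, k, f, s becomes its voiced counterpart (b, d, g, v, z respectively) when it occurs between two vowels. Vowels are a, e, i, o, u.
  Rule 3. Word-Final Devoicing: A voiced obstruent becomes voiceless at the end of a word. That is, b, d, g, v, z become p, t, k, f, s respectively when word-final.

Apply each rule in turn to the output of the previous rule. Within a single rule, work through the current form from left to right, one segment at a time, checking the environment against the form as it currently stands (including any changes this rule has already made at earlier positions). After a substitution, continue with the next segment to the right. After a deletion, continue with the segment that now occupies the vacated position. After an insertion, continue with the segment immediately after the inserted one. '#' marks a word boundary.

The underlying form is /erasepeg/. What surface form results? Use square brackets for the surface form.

Rule 1 Nasal Place Assimilation: no change — [erasepeg]
Rule 2 Intervocalic Voicing: [erasepeg] → [erazebeg]
Rule 3 Word-Final Devoicing: [erazebeg] → [erazebek]

[erazebek]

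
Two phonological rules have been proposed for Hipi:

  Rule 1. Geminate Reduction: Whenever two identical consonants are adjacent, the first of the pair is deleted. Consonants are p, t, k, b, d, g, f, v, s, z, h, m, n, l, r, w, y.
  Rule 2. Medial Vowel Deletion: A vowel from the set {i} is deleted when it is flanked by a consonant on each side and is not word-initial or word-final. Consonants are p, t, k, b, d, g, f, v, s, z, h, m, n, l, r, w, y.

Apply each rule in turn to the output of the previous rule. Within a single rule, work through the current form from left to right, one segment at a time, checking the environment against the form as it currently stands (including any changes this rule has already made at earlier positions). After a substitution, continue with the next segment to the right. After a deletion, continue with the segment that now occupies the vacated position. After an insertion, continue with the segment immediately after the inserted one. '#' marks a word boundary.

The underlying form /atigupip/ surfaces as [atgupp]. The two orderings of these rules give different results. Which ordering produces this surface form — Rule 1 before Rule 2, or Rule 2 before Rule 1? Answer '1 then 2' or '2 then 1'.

1 then 2

Order 1 then 2:
  1 Geminate Reduction: no change — [atigupip]
  2 Medial Vowel Deletion: [atigupip] → [atgupp]
  result: [atgupp]
Order 2 then 1:
  2 Medial Vowel Deletion: [atigupip] → [atgupp]
  1 Geminate Reduction: [atgupp] → [atgup]
  result: [atgup]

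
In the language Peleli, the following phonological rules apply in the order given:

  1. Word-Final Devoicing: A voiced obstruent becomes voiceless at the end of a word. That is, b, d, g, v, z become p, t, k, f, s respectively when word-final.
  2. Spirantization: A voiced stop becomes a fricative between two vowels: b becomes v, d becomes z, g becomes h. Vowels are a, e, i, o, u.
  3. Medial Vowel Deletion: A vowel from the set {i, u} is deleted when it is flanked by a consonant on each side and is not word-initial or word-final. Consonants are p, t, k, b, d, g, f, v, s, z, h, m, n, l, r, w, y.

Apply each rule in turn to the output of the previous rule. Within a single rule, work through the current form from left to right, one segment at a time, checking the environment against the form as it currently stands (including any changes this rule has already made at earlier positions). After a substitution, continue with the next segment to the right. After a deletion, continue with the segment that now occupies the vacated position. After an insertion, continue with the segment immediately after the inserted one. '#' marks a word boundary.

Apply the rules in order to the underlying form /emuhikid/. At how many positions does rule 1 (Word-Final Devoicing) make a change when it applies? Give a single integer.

1

1 Word-Final Devoicing: [emuhikid] → [emuhikit]
2 Spirantization: no change — [emuhikit]
3 Medial Vowel Deletion: [emuhikit] → [emhkt]
Rule 1 changed 1 position(s).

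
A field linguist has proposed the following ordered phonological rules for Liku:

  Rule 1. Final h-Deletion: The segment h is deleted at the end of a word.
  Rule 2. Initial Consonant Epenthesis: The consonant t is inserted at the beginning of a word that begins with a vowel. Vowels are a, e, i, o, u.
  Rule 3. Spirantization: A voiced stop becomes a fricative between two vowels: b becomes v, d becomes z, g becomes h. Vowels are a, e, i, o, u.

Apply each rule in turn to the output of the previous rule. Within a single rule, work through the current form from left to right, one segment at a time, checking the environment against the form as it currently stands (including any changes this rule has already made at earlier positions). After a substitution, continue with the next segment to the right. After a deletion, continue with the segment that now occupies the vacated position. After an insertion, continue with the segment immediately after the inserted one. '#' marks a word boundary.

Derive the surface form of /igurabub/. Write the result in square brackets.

[tihuravub]

Rule 1 Final h-Deletion: no change — [igurabub]
Rule 2 Initial Consonant Epenthesis: [igurabub] → [tigurabub]
Rule 3 Spirantization: [tigurabub] → [tihuravub]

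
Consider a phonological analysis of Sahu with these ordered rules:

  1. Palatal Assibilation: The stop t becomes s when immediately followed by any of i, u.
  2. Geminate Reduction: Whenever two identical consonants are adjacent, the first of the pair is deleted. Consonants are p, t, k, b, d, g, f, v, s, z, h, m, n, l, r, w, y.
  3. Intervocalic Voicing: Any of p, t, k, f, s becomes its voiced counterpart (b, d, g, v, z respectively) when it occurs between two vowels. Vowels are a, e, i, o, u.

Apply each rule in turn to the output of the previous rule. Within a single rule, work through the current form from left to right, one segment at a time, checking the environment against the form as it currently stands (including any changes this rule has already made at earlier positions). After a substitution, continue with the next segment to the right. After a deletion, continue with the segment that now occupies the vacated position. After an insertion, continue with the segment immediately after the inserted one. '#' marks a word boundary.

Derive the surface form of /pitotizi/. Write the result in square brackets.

1 Palatal Assibilation: [pitotizi] → [pitosizi]
2 Geminate Reduction: no change — [pitosizi]
3 Intervocalic Voicing: [pitosizi] → [pidozizi]

[pidozizi]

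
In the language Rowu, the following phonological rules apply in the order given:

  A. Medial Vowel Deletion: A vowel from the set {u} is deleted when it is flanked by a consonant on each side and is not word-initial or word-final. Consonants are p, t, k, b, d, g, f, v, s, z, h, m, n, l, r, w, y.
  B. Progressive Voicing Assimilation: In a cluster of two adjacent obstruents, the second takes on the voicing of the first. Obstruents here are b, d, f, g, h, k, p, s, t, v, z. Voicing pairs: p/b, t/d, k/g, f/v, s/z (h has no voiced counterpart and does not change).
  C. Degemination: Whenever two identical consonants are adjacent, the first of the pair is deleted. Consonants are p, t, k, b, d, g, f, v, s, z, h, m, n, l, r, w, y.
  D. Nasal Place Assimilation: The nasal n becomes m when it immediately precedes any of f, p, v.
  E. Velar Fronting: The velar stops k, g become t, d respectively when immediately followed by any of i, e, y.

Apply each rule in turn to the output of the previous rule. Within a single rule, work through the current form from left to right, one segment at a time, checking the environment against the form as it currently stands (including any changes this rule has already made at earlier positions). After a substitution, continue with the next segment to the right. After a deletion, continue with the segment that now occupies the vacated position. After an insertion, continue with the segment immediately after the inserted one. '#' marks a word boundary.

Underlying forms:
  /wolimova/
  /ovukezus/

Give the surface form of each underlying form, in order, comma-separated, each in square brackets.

/wolimova/:
  A Medial Vowel Deletion: no change — [wolimova]
  B Progressive Voicing Assimilation: no change — [wolimova]
  C Degemination: no change — [wolimova]
  D Nasal Place Assimilation: no change — [wolimova]
  E Velar Fronting: no change — [wolimova]
/ovukezus/:
  A Medial Vowel Deletion: [ovukezus] → [ovkezs]
  B Progressive Voicing Assimilation: [ovkezs] → [ovgezz]
  C Degemination: [ovgezz] → [ovgez]
  D Nasal Place Assimilation: no change — [ovgez]
  E Velar Fronting: [ovgez] → [ovdez]

[wolimova], [ovdez]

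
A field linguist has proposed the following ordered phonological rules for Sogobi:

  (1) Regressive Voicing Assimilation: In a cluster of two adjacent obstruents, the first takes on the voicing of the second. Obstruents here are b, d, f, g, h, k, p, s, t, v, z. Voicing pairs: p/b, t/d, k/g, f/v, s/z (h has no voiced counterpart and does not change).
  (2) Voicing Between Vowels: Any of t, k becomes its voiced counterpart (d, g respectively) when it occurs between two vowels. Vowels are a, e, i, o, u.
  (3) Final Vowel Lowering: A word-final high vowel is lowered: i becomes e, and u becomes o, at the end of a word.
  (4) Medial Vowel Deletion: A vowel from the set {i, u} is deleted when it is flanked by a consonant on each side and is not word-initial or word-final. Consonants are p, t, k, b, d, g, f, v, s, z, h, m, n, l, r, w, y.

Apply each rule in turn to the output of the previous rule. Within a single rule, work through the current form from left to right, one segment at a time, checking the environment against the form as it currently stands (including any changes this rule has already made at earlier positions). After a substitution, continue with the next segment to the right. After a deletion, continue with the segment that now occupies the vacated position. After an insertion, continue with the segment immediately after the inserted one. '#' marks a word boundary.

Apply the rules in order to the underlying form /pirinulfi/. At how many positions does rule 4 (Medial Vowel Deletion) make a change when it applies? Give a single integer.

3

(1) Regressive Voicing Assimilation: no change — [pirinulfi]
(2) Voicing Between Vowels: no change — [pirinulfi]
(3) Final Vowel Lowering: [pirinulfi] → [pirinulfe]
(4) Medial Vowel Deletion: [pirinulfe] → [prnlfe]
Rule 4 changed 3 position(s).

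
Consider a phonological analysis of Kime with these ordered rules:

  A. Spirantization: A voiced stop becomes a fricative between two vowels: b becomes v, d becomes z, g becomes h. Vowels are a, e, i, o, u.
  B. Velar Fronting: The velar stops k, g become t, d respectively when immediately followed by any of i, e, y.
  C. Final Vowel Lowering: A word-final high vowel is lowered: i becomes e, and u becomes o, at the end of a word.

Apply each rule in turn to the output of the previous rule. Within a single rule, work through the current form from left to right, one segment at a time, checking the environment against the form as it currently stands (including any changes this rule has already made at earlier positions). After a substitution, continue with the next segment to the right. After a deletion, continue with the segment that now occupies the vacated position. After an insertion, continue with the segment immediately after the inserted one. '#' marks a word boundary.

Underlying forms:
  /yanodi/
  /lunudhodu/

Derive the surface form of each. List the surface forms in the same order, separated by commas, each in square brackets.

/yanodi/:
  A Spirantization: [yanodi] → [yanozi]
  B Velar Fronting: no change — [yanozi]
  C Final Vowel Lowering: [yanozi] → [yanoze]
/lunudhodu/:
  A Spirantization: [lunudhodu] → [lunudhozu]
  B Velar Fronting: no change — [lunudhozu]
  C Final Vowel Lowering: [lunudhozu] → [lunudhozo]

[yanoze], [lunudhozo]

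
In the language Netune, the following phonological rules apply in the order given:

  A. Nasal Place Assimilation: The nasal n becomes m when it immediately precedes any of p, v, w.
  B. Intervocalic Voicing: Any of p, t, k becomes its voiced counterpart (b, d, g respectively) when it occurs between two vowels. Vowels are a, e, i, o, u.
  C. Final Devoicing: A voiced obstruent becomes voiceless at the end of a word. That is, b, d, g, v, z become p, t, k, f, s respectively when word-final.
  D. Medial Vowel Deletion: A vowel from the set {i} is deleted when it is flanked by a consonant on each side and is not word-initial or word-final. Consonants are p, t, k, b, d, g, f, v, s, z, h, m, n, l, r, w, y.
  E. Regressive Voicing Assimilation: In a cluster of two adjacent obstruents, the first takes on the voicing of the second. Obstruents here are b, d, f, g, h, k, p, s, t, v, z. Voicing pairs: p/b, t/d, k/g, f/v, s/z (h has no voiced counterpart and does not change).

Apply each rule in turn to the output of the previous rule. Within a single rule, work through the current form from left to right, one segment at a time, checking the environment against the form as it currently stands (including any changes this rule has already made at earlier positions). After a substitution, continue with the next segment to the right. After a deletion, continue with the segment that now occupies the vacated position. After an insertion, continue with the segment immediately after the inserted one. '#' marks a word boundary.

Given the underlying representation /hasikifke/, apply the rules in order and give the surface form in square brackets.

A Nasal Place Assimilation: no change — [hasikifke]
B Intervocalic Voicing: [hasikifke] → [hasigifke]
C Final Devoicing: no change — [hasigifke]
D Medial Vowel Deletion: [hasigifke] → [hasgfke]
E Regressive Voicing Assimilation: [hasgfke] → [hazkfke]

[hazkfke]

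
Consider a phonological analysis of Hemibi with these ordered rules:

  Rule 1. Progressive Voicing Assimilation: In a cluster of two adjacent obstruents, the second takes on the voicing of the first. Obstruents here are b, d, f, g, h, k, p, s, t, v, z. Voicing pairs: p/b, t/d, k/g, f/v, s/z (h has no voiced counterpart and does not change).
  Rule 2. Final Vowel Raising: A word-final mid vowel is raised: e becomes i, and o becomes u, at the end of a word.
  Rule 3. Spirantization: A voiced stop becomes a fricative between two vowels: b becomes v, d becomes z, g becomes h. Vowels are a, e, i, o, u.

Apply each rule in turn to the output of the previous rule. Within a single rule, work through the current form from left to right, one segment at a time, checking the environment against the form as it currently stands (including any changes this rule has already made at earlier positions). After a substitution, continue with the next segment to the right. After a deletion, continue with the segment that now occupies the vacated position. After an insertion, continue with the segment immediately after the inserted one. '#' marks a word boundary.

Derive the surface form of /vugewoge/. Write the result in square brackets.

[vuhewohi]

Rule 1 Progressive Voicing Assimilation: no change — [vugewoge]
Rule 2 Final Vowel Raising: [vugewoge] → [vugewogi]
Rule 3 Spirantization: [vugewogi] → [vuhewohi]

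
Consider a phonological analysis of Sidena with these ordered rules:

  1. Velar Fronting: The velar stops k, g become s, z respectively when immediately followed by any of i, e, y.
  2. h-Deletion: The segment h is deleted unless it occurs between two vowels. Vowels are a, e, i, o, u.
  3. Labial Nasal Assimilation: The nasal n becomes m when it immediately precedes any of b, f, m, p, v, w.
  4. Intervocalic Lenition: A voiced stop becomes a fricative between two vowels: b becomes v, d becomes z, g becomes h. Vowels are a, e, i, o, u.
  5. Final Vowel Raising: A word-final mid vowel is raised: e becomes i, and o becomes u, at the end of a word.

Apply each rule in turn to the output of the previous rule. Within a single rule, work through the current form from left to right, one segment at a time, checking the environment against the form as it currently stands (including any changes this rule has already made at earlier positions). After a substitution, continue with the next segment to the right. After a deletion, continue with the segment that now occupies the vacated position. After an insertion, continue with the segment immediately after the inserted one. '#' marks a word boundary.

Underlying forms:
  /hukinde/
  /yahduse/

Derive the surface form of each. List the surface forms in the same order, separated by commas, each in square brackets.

/hukinde/:
  1 Velar Fronting: [hukinde] → [husinde]
  2 h-Deletion: [husinde] → [usinde]
  3 Labial Nasal Assimilation: no change — [usinde]
  4 Intervocalic Lenition: no change — [usinde]
  5 Final Vowel Raising: [usinde] → [usindi]
/yahduse/:
  1 Velar Fronting: no change — [yahduse]
  2 h-Deletion: [yahduse] → [yaduse]
  3 Labial Nasal Assimilation: no change — [yaduse]
  4 Intervocalic Lenition: [yaduse] → [yazuse]
  5 Final Vowel Raising: [yazuse] → [yazusi]

[usindi], [yazusi]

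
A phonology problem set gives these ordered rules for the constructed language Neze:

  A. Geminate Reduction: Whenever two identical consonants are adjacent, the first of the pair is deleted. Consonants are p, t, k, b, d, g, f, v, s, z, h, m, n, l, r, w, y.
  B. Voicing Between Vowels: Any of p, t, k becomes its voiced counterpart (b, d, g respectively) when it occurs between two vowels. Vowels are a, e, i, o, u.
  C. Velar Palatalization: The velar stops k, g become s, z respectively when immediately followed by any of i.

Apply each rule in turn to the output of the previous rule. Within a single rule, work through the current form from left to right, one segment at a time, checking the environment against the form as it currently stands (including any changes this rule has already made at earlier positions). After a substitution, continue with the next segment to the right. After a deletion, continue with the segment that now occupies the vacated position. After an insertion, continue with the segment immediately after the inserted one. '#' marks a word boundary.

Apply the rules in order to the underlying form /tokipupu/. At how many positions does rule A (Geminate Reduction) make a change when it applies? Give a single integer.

A Geminate Reduction: no change — [tokipupu]
B Voicing Between Vowels: [tokipupu] → [togibubu]
C Velar Palatalization: [togibubu] → [tozibubu]
Rule A changed 0 position(s).

0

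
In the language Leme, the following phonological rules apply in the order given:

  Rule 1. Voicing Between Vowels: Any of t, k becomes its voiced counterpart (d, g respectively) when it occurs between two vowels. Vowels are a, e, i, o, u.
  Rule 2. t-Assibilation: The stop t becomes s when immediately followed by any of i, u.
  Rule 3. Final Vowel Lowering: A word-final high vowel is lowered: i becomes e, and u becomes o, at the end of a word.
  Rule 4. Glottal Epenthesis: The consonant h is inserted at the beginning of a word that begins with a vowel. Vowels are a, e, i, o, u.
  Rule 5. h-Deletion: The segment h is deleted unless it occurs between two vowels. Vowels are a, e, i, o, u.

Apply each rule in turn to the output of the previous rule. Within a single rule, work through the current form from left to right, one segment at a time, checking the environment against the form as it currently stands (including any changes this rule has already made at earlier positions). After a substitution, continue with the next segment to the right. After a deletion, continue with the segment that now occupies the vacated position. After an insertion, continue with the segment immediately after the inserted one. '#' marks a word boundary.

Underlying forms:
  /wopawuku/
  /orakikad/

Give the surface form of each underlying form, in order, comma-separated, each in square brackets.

[wopawugo], [oragigad]

/wopawuku/:
  Rule 1 Voicing Between Vowels: [wopawuku] → [wopawugu]
  Rule 2 t-Assibilation: no change — [wopawugu]
  Rule 3 Final Vowel Lowering: [wopawugu] → [wopawugo]
  Rule 4 Glottal Epenthesis: no change — [wopawugo]
  Rule 5 h-Deletion: no change — [wopawugo]
/orakikad/:
  Rule 1 Voicing Between Vowels: [orakikad] → [oragigad]
  Rule 2 t-Assibilation: no change — [oragigad]
  Rule 3 Final Vowel Lowering: no change — [oragigad]
  Rule 4 Glottal Epenthesis: [oragigad] → [horagigad]
  Rule 5 h-Deletion: [horagigad] → [oragigad]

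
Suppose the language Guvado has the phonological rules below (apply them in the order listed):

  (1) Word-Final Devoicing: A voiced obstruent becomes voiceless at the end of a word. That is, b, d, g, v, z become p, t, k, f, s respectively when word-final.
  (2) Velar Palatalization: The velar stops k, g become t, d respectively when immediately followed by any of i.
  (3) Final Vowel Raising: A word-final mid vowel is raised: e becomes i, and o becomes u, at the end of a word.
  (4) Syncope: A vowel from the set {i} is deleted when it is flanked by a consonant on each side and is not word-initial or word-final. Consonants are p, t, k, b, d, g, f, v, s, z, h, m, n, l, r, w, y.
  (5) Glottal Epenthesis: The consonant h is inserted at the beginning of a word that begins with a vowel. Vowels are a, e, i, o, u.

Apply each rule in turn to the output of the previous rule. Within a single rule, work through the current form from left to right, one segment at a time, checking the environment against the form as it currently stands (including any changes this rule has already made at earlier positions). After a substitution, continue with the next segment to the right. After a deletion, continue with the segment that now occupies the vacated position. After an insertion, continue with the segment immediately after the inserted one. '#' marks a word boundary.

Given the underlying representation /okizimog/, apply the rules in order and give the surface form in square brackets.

(1) Word-Final Devoicing: [okizimog] → [okizimok]
(2) Velar Palatalization: [okizimok] → [otizimok]
(3) Final Vowel Raising: no change — [otizimok]
(4) Syncope: [otizimok] → [otzmok]
(5) Glottal Epenthesis: [otzmok] → [hotzmok]

[hotzmok]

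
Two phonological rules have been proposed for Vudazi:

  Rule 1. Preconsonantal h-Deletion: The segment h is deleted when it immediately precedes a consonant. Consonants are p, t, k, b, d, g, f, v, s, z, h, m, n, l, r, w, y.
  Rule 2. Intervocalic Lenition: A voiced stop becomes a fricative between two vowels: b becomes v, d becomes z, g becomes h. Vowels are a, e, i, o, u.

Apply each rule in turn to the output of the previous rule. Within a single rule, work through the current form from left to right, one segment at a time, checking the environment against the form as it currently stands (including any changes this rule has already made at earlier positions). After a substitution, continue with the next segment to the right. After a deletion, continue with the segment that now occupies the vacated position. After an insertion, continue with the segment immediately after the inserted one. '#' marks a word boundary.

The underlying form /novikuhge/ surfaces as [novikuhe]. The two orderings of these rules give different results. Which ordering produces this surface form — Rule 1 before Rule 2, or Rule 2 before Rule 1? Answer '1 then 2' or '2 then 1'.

Order 1 then 2:
  1 Preconsonantal h-Deletion: [novikuhge] → [novikuge]
  2 Intervocalic Lenition: [novikuge] → [novikuhe]
  result: [novikuhe]
Order 2 then 1:
  2 Intervocalic Lenition: no change — [novikuhge]
  1 Preconsonantal h-Deletion: [novikuhge] → [novikuge]
  result: [novikuge]

1 then 2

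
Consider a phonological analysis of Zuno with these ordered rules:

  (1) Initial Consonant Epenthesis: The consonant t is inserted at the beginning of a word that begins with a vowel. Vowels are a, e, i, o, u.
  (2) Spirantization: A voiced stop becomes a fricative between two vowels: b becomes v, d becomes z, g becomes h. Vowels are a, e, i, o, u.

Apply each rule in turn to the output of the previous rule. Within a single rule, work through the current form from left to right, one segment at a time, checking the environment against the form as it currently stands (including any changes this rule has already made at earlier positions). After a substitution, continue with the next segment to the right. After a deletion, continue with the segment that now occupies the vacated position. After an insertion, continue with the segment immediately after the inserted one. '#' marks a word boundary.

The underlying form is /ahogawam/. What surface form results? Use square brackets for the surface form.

[tahohawam]

(1) Initial Consonant Epenthesis: [ahogawam] → [tahogawam]
(2) Spirantization: [tahogawam] → [tahohawam]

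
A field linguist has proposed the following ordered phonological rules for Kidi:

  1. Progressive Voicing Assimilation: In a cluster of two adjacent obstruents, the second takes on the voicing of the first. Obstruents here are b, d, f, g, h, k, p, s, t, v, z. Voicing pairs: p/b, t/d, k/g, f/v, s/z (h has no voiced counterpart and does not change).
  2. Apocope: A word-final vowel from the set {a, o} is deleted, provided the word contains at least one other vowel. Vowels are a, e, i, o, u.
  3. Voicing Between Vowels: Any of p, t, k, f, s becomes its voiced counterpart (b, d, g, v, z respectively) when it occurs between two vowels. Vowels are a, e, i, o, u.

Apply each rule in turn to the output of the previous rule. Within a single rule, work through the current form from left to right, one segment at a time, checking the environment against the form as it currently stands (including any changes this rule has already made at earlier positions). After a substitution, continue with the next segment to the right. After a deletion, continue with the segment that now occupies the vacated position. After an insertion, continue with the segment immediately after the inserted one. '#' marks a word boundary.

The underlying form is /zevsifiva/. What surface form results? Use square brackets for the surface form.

[zevziviv]

1 Progressive Voicing Assimilation: [zevsifiva] → [zevzifiva]
2 Apocope: [zevzifiva] → [zevzifiv]
3 Voicing Between Vowels: [zevzifiv] → [zevziviv]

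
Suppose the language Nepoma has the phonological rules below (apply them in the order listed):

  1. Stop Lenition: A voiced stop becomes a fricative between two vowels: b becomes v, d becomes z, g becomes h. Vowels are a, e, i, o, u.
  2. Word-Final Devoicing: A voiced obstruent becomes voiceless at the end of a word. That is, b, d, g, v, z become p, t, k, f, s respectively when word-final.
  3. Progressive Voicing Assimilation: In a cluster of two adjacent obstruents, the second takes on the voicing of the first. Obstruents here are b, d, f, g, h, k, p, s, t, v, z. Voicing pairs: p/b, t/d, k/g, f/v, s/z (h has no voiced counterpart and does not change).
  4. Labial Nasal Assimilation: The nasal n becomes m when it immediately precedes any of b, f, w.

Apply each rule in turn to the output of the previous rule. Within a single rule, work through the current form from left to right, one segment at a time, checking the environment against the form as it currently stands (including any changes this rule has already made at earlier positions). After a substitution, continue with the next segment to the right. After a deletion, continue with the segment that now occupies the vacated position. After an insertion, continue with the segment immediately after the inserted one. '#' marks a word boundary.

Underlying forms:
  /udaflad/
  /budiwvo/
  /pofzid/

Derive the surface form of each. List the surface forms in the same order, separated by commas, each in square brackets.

/udaflad/:
  1 Stop Lenition: [udaflad] → [uzaflad]
  2 Word-Final Devoicing: [uzaflad] → [uzaflat]
  3 Progressive Voicing Assimilation: no change — [uzaflat]
  4 Labial Nasal Assimilation: no change — [uzaflat]
/budiwvo/:
  1 Stop Lenition: [budiwvo] → [buziwvo]
  2 Word-Final Devoicing: no change — [buziwvo]
  3 Progressive Voicing Assimilation: no change — [buziwvo]
  4 Labial Nasal Assimilation: no change — [buziwvo]
/pofzid/:
  1 Stop Lenition: no change — [pofzid]
  2 Word-Final Devoicing: [pofzid] → [pofzit]
  3 Progressive Voicing Assimilation: [pofzit] → [pofsit]
  4 Labial Nasal Assimilation: no change — [pofsit]

[uzaflat], [buziwvo], [pofsit]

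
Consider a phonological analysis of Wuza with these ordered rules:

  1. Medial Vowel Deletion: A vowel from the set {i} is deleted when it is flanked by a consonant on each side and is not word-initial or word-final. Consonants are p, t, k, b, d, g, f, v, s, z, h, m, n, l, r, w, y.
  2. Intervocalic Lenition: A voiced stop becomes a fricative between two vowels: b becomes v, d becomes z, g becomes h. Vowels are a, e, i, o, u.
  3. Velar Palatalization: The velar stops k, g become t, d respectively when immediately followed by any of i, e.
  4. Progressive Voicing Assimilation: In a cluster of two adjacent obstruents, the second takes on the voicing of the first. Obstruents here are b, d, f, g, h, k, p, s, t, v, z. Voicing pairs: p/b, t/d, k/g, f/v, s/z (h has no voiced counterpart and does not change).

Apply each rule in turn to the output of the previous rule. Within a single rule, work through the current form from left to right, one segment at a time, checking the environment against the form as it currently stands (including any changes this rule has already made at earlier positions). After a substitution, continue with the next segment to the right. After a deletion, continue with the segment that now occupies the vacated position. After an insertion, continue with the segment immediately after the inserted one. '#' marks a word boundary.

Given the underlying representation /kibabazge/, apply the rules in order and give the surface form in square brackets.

1 Medial Vowel Deletion: [kibabazge] → [kbabazge]
2 Intervocalic Lenition: [kbabazge] → [kbavazge]
3 Velar Palatalization: [kbavazge] → [kbavazde]
4 Progressive Voicing Assimilation: [kbavazde] → [kpavazde]

[kpavazde]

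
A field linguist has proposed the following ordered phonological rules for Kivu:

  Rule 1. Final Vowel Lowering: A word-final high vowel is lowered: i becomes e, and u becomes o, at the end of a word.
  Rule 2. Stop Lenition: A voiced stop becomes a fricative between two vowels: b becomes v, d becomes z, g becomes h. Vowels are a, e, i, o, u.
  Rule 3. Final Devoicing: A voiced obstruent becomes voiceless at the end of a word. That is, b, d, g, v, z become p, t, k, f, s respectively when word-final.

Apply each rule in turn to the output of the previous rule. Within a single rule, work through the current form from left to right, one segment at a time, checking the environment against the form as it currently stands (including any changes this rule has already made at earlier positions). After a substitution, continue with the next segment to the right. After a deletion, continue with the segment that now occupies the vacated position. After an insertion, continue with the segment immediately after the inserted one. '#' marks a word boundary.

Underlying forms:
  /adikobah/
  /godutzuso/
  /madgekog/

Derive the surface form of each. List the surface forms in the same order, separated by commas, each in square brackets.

[azikovah], [gozutzuso], [madgekok]

/adikobah/:
  Rule 1 Final Vowel Lowering: no change — [adikobah]
  Rule 2 Stop Lenition: [adikobah] → [azikovah]
  Rule 3 Final Devoicing: no change — [azikovah]
/godutzuso/:
  Rule 1 Final Vowel Lowering: no change — [godutzuso]
  Rule 2 Stop Lenition: [godutzuso] → [gozutzuso]
  Rule 3 Final Devoicing: no change — [gozutzuso]
/madgekog/:
  Rule 1 Final Vowel Lowering: no change — [madgekog]
  Rule 2 Stop Lenition: no change — [madgekog]
  Rule 3 Final Devoicing: [madgekog] → [madgekok]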